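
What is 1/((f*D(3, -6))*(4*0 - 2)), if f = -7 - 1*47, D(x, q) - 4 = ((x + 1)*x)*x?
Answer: 1/4320 ≈ 0.00023148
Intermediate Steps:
D(x, q) = 4 + x**2*(1 + x) (D(x, q) = 4 + ((x + 1)*x)*x = 4 + ((1 + x)*x)*x = 4 + (x*(1 + x))*x = 4 + x**2*(1 + x))
f = -54 (f = -7 - 47 = -54)
1/((f*D(3, -6))*(4*0 - 2)) = 1/((-54*(4 + 3**2 + 3**3))*(4*0 - 2)) = 1/((-54*(4 + 9 + 27))*(0 - 2)) = 1/(-54*40*(-2)) = 1/(-2160*(-2)) = 1/4320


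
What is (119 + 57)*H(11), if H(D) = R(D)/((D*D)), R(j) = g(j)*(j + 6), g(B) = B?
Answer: 272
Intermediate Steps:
R(j) = j*(6 + j) (R(j) = j*(j + 6) = j*(6 + j))
H(D) = (6 + D)/D (H(D) = (D*(6 + D))/((D*D)) = (D*(6 + D))/(D²) = (D*(6 + D))/D² = (6 + D)/D)
(119 + 57)*H(11) = (119 + 57)*((6 + 11)/11) = 176*((1/11)*17) = 176*(17/11) = 272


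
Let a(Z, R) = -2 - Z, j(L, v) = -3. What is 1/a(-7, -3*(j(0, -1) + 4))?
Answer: 1/5 ≈ 0.20000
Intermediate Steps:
1/a(-7, -3*(j(0, -1) + 4)) = 1/(-2 - 1*(-7)) = 1/(-2 + 7) = 1/5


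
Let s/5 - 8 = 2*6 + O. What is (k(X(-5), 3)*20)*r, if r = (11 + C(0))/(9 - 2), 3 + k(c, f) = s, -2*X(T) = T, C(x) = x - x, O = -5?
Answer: 15840/7 ≈ 2262.9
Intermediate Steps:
C(x) = 0
X(T) = -T/2
s = 75 (s = 40 + 5*(2*6 - 5) = 40 + 5*(12 - 5) = 40 + 5*7 = 40 + 35 = 75)
k(c, f) = 72 (k(c, f) = -3 + 75 = 72)
r = 11/7 (r = (11 + 0)/(9 - 2) = 11/7 ≈ 1.5714)
(k(X(-5), 3)*20)*r = (72*20)*(11/7) = 1440*(11/7) = 15840/7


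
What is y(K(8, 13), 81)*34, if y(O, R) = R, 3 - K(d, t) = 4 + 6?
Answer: 2754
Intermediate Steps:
K(d, t) = -7 (K(d, t) = 3 - (4 + 6) = 3 - 1*10 = 3 - 10 = -7)
y(K(8, 13), 81)*34 = 81*34 = 2754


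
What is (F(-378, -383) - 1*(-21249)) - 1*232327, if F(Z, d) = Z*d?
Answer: -66304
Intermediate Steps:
(F(-378, -383) - 1*(-21249)) - 1*232327 = (-378*(-383) - 1*(-21249)) - 1*232327 = (144774 + 21249) - 232327 = 166023 - 232327 = -66304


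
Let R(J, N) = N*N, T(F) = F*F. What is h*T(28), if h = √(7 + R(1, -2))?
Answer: 784*√11 ≈ 2600.2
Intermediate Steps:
T(F) = F²
R(J, N) = N²
h = √11 (h = √(7 + (-2)²) = √(7 + 4) = √11 ≈ 3.3166)
h*T(28) = √11*28² = √11*784 = 784*√11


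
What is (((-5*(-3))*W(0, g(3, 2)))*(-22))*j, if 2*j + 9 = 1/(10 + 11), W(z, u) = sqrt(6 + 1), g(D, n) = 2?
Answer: 10340*sqrt(7)/7 ≈ 3908.2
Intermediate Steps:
W(z, u) = sqrt(7)
j = -94/21 (j = -9/2 + 1/(2*(10 + 11)) = -9/2 + (1/2)/21 = -9/2 + (1/2)*(1/21) = -9/2 + 1/42 = -94/21 ≈ -4.4762)
(((-5*(-3))*W(0, g(3, 2)))*(-22))*j = (((-5*(-3))*sqrt(7))*(-22))*(-94/21) = ((15*sqrt(7))*(-22))*(-94/21) = -330*sqrt(7)*(-94/21) = 10340*sqrt(7)/7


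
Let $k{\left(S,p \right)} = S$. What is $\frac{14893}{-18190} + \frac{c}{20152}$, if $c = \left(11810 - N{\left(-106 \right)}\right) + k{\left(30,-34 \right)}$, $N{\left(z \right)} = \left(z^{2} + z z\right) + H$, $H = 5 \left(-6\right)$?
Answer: $- \frac{123243529}{91641220} \approx -1.3448$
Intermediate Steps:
$H = -30$
$N{\left(z \right)} = -30 + 2 z^{2}$ ($N{\left(z \right)} = \left(z^{2} + z z\right) - 30 = \left(z^{2} + z^{2}\right) - 30 = 2 z^{2} - 30 = -30 + 2 z^{2}$)
$c = -10602$ ($c = \left(11810 - \left(-30 + 2 \left(-106\right)^{2}\right)\right) + 30 = \left(11810 - \left(-30 + 2 \cdot 11236\right)\right) + 30 = \left(11810 - \left(-30 + 22472\right)\right) + 30 = \left(11810 - 22442\right) + 30 = -10632 + 30 = -10602$)
$\frac{14893}{-18190} + \frac{c}{20152} = \frac{14893}{-18190} - \frac{10602}{20152} = 14893 \left(- \frac{1}{18190}\right) - \frac{5301}{10076} = - \frac{14893}{18190} - \frac{5301}{10076} = - \frac{123243529}{91641220}$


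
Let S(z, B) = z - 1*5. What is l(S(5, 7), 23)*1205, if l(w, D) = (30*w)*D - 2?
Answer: -2410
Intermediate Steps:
S(z, B) = -5 + z (S(z, B) = z - 5 = -5 + z)
l(w, D) = -2 + 30*D*w (l(w, D) = 30*D*w - 2 = -2 + 30*D*w)
l(S(5, 7), 23)*1205 = (-2 + 30*23*(-5 + 5))*1205 = (-2 + 30*23*0)*1205 = (-2 + 0)*1205 = -2*1205 = -2410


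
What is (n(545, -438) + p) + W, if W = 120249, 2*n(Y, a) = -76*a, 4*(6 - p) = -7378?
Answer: 277487/2 ≈ 1.3874e+5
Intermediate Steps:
p = 3701/2 (p = 6 - ¼*(-7378) = 6 + 3689/2 = 3701/2 ≈ 1850.5)
n(Y, a) = -38*a (n(Y, a) = (-76*a)/2 = -38*a)
(n(545, -438) + p) + W = (-38*(-438) + 3701/2) + 120249 = (16644 + 3701/2) + 120249 = 36989/2 + 120249 = 277487/2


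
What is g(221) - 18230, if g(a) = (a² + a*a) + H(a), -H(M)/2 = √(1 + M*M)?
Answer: 79452 - 2*√48842 ≈ 79010.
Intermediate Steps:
H(M) = -2*√(1 + M²) (H(M) = -2*√(1 + M*M) = -2*√(1 + M²))
g(a) = -2*√(1 + a²) + 2*a² (g(a) = (a² + a*a) - 2*√(1 + a²) = (a² + a²) - 2*√(1 + a²) = 2*a² - 2*√(1 + a²) = -2*√(1 + a²) + 2*a²)
g(221) - 18230 = (-2*√(1 + 221²) + 2*221²) - 18230 = (-2*√(1 + 48841) + 2*48841) - 18230 = (-2*√48842 + 97682) - 18230 = (97682 - 2*√48842) - 18230 = 79452 - 2*√48842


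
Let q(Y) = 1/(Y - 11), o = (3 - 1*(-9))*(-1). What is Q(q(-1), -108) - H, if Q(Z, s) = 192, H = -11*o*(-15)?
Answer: 2172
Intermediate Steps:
o = -12 (o = (3 + 9)*(-1) = 12*(-1) = -12)
q(Y) = 1/(-11 + Y)
H = -1980 (H = -11*(-12)*(-15) = 132*(-15) = -1980)
Q(q(-1), -108) - H = 192 - 1*(-1980) = 192 + 1980 = 2172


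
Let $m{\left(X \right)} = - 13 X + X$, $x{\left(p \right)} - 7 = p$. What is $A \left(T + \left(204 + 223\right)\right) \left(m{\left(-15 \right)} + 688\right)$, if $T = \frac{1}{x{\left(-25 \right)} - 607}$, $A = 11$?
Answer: $\frac{2548112952}{625} \approx 4.077 \cdot 10^{6}$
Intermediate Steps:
$x{\left(p \right)} = 7 + p$
$m{\left(X \right)} = - 12 X$
$T = - \frac{1}{625}$ ($T = \frac{1}{\left(7 - 25\right) - 607} = \frac{1}{-18 - 607} = \frac{1}{-625} = - \frac{1}{625} \approx -0.0016$)
$A \left(T + \left(204 + 223\right)\right) \left(m{\left(-15 \right)} + 688\right) = 11 \left(- \frac{1}{625} + \left(204 + 223\right)\right) \left(\left(-12\right) \left(-15\right) + 688\right) = 11 \left(- \frac{1}{625} + 427\right) \left(180 + 688\right) = 11 \cdot \frac{266874}{625} \cdot 868 = 11 \cdot \frac{231646632}{625} = \frac{2548112952}{625}$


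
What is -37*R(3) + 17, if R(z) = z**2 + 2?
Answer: -390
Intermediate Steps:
R(z) = 2 + z**2
-37*R(3) + 17 = -37*(2 + 3**2) + 17 = -37*(2 + 9) + 17 = -37*11 + 17 = -407 + 17 = -390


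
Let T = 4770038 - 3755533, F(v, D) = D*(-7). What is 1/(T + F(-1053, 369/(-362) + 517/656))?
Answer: 118736/120458457865 ≈ 9.8570e-7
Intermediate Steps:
F(v, D) = -7*D
T = 1014505
1/(T + F(-1053, 369/(-362) + 517/656)) = 1/(1014505 - 7*(369/(-362) + 517/656)) = 1/(1014505 - 7*(369*(-1/362) + 517*(1/656))) = 1/(1014505 - 7*(-369/362 + 517/656)) = 1/(1014505 - 7*(-27455/118736)) = 1/(1014505 + 192185/118736) = 1/(120458457865/118736) = 118736/120458457865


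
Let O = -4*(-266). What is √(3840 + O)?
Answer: 2*√1226 ≈ 70.029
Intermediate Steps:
O = 1064
√(3840 + O) = √(3840 + 1064) = √4904 = 2*√1226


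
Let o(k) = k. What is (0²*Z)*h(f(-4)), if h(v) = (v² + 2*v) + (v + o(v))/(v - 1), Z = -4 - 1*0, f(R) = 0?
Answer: 0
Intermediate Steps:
Z = -4 (Z = -4 + 0 = -4)
h(v) = v² + 2*v + 2*v/(-1 + v) (h(v) = (v² + 2*v) + (v + v)/(v - 1) = (v² + 2*v) + (2*v)/(-1 + v) = (v² + 2*v) + 2*v/(-1 + v) = v² + 2*v + 2*v/(-1 + v))
(0²*Z)*h(f(-4)) = (0²*(-4))*(0²*(1 + 0)/(-1 + 0)) = (0*(-4))*(0*1/(-1)) = 0*(0*(-1)*1) = 0*0 = 0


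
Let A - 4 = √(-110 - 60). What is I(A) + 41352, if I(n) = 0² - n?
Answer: 41348 - I*√170 ≈ 41348.0 - 13.038*I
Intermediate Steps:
A = 4 + I*√170 (A = 4 + √(-110 - 60) = 4 + √(-170) = 4 + I*√170 ≈ 4.0 + 13.038*I)
I(n) = -n (I(n) = 0 - n = -n)
I(A) + 41352 = -(4 + I*√170) + 41352 = (-4 - I*√170) + 41352 = 41348 - I*√170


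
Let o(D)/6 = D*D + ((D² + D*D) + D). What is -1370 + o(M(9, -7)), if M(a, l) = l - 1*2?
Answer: 34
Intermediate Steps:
M(a, l) = -2 + l (M(a, l) = l - 2 = -2 + l)
o(D) = 6*D + 18*D² (o(D) = 6*(D*D + ((D² + D*D) + D)) = 6*(D² + ((D² + D²) + D)) = 6*(D² + (2*D² + D)) = 6*(D² + (D + 2*D²)) = 6*(D + 3*D²) = 6*D + 18*D²)
-1370 + o(M(9, -7)) = -1370 + 6*(-2 - 7)*(1 + 3*(-2 - 7)) = -1370 + 6*(-9)*(1 + 3*(-9)) = -1370 + 6*(-9)*(1 - 27) = -1370 + 6*(-9)*(-26) = -1370 + 1404 = 34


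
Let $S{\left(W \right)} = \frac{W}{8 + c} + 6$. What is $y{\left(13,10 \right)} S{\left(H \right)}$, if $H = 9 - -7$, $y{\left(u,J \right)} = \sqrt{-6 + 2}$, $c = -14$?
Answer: $\frac{20 i}{3} \approx 6.6667 i$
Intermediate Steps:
$y{\left(u,J \right)} = 2 i$ ($y{\left(u,J \right)} = \sqrt{-4} = 2 i$)
$H = 16$ ($H = 9 + 7 = 16$)
$S{\left(W \right)} = 6 - \frac{W}{6}$ ($S{\left(W \right)} = \frac{W}{8 - 14} + 6 = \frac{W}{-6} + 6 = - \frac{W}{6} + 6 = 6 - \frac{W}{6}$)
$y{\left(13,10 \right)} S{\left(H \right)} = 2 i \left(6 - \frac{8}{3}\right) = 2 i \frac{10}{3} = \frac{20 i}{3}$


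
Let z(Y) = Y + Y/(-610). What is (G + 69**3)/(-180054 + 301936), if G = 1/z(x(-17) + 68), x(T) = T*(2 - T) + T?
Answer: 27208429111/10094754768 ≈ 2.6953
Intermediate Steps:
x(T) = T + T*(2 - T)
z(Y) = 609*Y/610 (z(Y) = Y + Y*(-1/610) = Y - Y/610 = 609*Y/610)
G = -305/82824 (G = 1/(609*(-17*(3 - 1*(-17)) + 68)/610) = 1/(609*(-17*(3 + 17) + 68)/610) = 1/(609*(-17*20 + 68)/610) = 1/(609*(-340 + 68)/610) = 1/((609/610)*(-272)) = 1/(-82824/305) = -305/82824 ≈ -0.0036825)
(G + 69**3)/(-180054 + 301936) = (-305/82824 + 69**3)/(-180054 + 301936) = (-305/82824 + 328509)/121882 = (27208429111/82824)*(1/121882) = 27208429111/10094754768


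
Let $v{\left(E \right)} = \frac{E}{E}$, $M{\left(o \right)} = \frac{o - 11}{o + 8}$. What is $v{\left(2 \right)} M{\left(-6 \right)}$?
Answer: $- \frac{17}{2} \approx -8.5$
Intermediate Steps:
$M{\left(o \right)} = \frac{-11 + o}{8 + o}$
$v{\left(E \right)} = 1$
$v{\left(2 \right)} M{\left(-6 \right)} = 1 \frac{-11 - 6}{8 - 6} = 1 \cdot \frac{1}{2} \left(-17\right) = 1 \left(- \frac{17}{2}\right) = - \frac{17}{2}$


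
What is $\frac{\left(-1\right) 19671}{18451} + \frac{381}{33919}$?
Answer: $- \frac{660190818}{625839469} \approx -1.0549$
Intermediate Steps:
$\frac{\left(-1\right) 19671}{18451} + \frac{381}{33919} = \left(-19671\right) \frac{1}{18451} + 381 \cdot \frac{1}{33919} = - \frac{19671}{18451} + \frac{381}{33919} = - \frac{660190818}{625839469}$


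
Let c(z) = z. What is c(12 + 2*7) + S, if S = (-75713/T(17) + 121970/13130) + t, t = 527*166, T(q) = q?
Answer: 1854062248/22321 ≈ 83064.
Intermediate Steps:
t = 87482
S = 1853481902/22321 (S = (-75713/17 + 121970/13130) + 87482 = (-75713*1/17 + 121970*(1/13130)) + 87482 = (-75713/17 + 12197/1313) + 87482 = -99203820/22321 + 87482 = 1853481902/22321 ≈ 83038.)
c(12 + 2*7) + S = (12 + 2*7) + 1853481902/22321 = (12 + 14) + 1853481902/22321 = 26 + 1853481902/22321 = 1854062248/22321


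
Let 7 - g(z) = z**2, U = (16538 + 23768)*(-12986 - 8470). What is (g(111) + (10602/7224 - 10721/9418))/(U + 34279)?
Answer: 69814030943/4902938250452452 ≈ 1.4239e-5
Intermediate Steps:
U = -864805536 (U = 40306*(-21456) = -864805536)
g(z) = 7 - z**2
(g(111) + (10602/7224 - 10721/9418))/(U + 34279) = ((7 - 1*111**2) + (10602/7224 - 10721/9418))/(-864805536 + 34279) = ((7 - 1*12321) + (10602*(1/7224) - 10721*1/9418))/(-864771257) = ((7 - 12321) + (1767/1204 - 10721/9418))*(-1/864771257) = (-12314 + 1866761/5669636)*(-1/864771257) = -69814030943/5669636*(-1/864771257) = 69814030943/4902938250452452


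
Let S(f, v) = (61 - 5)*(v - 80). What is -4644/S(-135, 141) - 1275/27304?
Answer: -16394397/11658808 ≈ -1.4062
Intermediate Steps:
S(f, v) = -4480 + 56*v (S(f, v) = 56*(-80 + v) = -4480 + 56*v)
-4644/S(-135, 141) - 1275/27304 = -4644/(-4480 + 56*141) - 1275/27304 = -4644/(-4480 + 7896) - 1275*1/27304 = -4644/3416 - 1275/27304 = -4644*1/3416 - 1275/27304 = -1161/854 - 1275/27304 = -16394397/11658808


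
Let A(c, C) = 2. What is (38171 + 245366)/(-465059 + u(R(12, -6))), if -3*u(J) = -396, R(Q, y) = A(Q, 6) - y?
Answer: -283537/464927 ≈ -0.60985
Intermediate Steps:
R(Q, y) = 2 - y
u(J) = 132 (u(J) = -⅓*(-396) = 132)
(38171 + 245366)/(-465059 + u(R(12, -6))) = (38171 + 245366)/(-465059 + 132) = 283537/(-464927) = 283537*(-1/464927) = -283537/464927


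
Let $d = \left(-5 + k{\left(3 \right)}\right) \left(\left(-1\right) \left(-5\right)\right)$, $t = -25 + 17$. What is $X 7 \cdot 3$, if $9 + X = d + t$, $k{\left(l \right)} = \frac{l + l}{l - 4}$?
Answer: $-1512$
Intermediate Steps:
$k{\left(l \right)} = \frac{2 l}{-4 + l}$
$t = -8$
$d = -55$ ($d = \left(-5 + 2 \cdot 3 \frac{1}{-4 + 3}\right) \left(\left(-1\right) \left(-5\right)\right) = \left(-5 + 2 \cdot 3 \frac{1}{-1}\right) 5 = \left(-5 + 2 \cdot 3 \left(-1\right)\right) 5 = \left(-5 - 6\right) 5 = \left(-11\right) 5 = -55$)
$X = -72$ ($X = -9 - 63 = -72$)
$X 7 \cdot 3 = - 72 \cdot 7 \cdot 3 = \left(-72\right) 21 = -1512$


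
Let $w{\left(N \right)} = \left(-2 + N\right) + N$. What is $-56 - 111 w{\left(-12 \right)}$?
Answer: $2830$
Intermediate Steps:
$w{\left(N \right)} = -2 + 2 N$
$-56 - 111 w{\left(-12 \right)} = -56 - 111 \left(-2 + 2 \left(-12\right)\right) = -56 - 111 \left(-2 - 24\right) = -56 - -2886 = -56 + 2886 = 2830$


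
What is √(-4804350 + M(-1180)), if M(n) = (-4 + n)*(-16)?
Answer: I*√4785406 ≈ 2187.6*I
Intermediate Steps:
M(n) = 64 - 16*n
√(-4804350 + M(-1180)) = √(-4804350 + (64 - 16*(-1180))) = √(-4804350 + (64 + 18880)) = √(-4804350 + 18944) = √(-4785406) = I*√4785406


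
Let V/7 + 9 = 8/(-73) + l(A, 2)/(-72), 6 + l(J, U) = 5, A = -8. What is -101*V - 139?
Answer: 33068965/5256 ≈ 6291.7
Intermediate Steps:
l(J, U) = -1 (l(J, U) = -6 + 5 = -1)
V = -334649/5256 (V = -63 + 7*(8/(-73) - 1/(-72)) = -63 + 7*(8*(-1/73) - 1*(-1/72)) = -63 + 7*(-8/73 + 1/72) = -63 + 7*(-503/5256) = -63 - 3521/5256 = -334649/5256 ≈ -63.670)
-101*V - 139 = -101*(-334649/5256) - 139 = 33799549/5256 - 139 = 33068965/5256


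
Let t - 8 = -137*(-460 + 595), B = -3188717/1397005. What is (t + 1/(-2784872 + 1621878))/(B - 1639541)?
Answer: 30035984801713395/2663779797358805468 ≈ 0.011276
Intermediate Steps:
B = -3188717/1397005 (B = -3188717*1/1397005 = -3188717/1397005 ≈ -2.2825)
t = -18487 (t = 8 - 137*(-460 + 595) = 8 - 137*135 = 8 - 18495 = -18487)
(t + 1/(-2784872 + 1621878))/(B - 1639541) = (-18487 + 1/(-2784872 + 1621878))/(-3188717/1397005 - 1639541) = (-18487 + 1/(-1162994))/(-2290450163422/1397005) = (-18487 - 1/1162994)*(-1397005/2290450163422) = -21500270079/1162994*(-1397005/2290450163422) = 30035984801713395/2663779797358805468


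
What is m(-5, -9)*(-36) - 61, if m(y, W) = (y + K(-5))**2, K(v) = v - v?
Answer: -961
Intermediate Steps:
K(v) = 0
m(y, W) = y**2 (m(y, W) = (y + 0)**2 = y**2)
m(-5, -9)*(-36) - 61 = (-5)**2*(-36) - 61 = 25*(-36) - 61 = -900 - 61 = -961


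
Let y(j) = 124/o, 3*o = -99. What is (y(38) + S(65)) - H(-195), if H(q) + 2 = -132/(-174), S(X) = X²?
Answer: 4040917/957 ≈ 4222.5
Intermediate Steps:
o = -33 (o = (⅓)*(-99) = -33)
H(q) = -36/29 (H(q) = -2 - 132/(-174) = -2 - 132*(-1/174) = -2 + 22/29 = -36/29)
y(j) = -124/33 (y(j) = 124/(-33) = 124*(-1/33) = -124/33)
(y(38) + S(65)) - H(-195) = (-124/33 + 65²) - 1*(-36/29) = (-124/33 + 4225) + 36/29 = 139301/33 + 36/29 = 4040917/957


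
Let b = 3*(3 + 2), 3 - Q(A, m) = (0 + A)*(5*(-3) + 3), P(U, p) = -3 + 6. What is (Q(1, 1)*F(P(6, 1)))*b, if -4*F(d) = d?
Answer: -675/4 ≈ -168.75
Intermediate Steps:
P(U, p) = 3
F(d) = -d/4
Q(A, m) = 3 + 12*A (Q(A, m) = 3 - (0 + A)*(5*(-3) + 3) = 3 - A*(-15 + 3) = 3 - A*(-12) = 3 - (-12)*A = 3 + 12*A)
b = 15 (b = 3*5 = 15)
(Q(1, 1)*F(P(6, 1)))*b = ((3 + 12*1)*(-¼*3))*15 = ((3 + 12)*(-¾))*15 = (15*(-¾))*15 = -45/4*15 = -675/4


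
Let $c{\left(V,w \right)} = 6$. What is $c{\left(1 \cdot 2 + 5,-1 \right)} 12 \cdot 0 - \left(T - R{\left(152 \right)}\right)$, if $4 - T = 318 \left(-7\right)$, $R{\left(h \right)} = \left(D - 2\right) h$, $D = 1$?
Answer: $-2382$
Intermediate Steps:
$R{\left(h \right)} = - h$ ($R{\left(h \right)} = \left(1 - 2\right) h = - h$)
$T = 2230$ ($T = 4 - 318 \left(-7\right) = 4 - -2226 = 4 + 2226 = 2230$)
$c{\left(1 \cdot 2 + 5,-1 \right)} 12 \cdot 0 - \left(T - R{\left(152 \right)}\right) = 6 \cdot 12 \cdot 0 - \left(2230 - \left(-1\right) 152\right) = 72 \cdot 0 - \left(2230 - -152\right) = 0 - \left(2230 + 152\right) = 0 - 2382 = -2382$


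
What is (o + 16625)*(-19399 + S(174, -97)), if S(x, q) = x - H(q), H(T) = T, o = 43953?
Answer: -1158735984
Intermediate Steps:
S(x, q) = x - q
(o + 16625)*(-19399 + S(174, -97)) = (43953 + 16625)*(-19399 + (174 - 1*(-97))) = 60578*(-19399 + (174 + 97)) = 60578*(-19399 + 271) = 60578*(-19128) = -1158735984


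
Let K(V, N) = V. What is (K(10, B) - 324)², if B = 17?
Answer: 98596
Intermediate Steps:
(K(10, B) - 324)² = (10 - 324)² = (-314)² = 98596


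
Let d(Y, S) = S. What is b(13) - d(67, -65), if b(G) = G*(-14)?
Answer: -117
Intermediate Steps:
b(G) = -14*G
b(13) - d(67, -65) = -14*13 - 1*(-65) = -182 + 65 = -117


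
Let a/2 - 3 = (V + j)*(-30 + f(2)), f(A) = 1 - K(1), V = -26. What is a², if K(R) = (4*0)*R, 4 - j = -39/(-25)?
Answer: 1177313344/625 ≈ 1.8837e+6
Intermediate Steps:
j = 61/25 (j = 4 - (-39)/(-25) = 4 - (-39)*(-1)/25 = 4 - 1*39/25 = 4 - 39/25 = 61/25 ≈ 2.4400)
K(R) = 0 (K(R) = 0*R = 0)
f(A) = 1 (f(A) = 1 - 1*0 = 1 + 0 = 1)
a = 34312/25 (a = 6 + 2*((-26 + 61/25)*(-30 + 1)) = 6 + 2*(-589/25*(-29)) = 6 + 2*(17081/25) = 6 + 34162/25 = 34312/25 ≈ 1372.5)
a² = (34312/25)² = 1177313344/625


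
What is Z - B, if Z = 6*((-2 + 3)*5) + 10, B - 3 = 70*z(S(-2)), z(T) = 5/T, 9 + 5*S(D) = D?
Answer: 2157/11 ≈ 196.09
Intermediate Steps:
S(D) = -9/5 + D/5
B = -1717/11 (B = 3 + 70*(5/(-9/5 + (⅕)*(-2))) = 3 + 70*(5/(-9/5 - ⅖)) = 3 + 70*(5/(-11/5)) = 3 + 70*(5*(-5/11)) = 3 + 70*(-25/11) = 3 - 1750/11 = -1717/11 ≈ -156.09)
Z = 40 (Z = 6*(1*5) + 10 = 6*5 + 10 = 30 + 10 = 40)
Z - B = 40 - 1*(-1717/11) = 40 + 1717/11 = 2157/11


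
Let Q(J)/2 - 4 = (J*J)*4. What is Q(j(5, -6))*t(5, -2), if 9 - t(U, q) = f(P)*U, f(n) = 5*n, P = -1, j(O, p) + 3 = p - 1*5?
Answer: 53584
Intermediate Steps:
j(O, p) = -8 + p (j(O, p) = -3 + (p - 1*5) = -3 + (p - 5) = -3 + (-5 + p) = -8 + p)
t(U, q) = 9 + 5*U (t(U, q) = 9 - 5*(-1)*U = 9 - (-5)*U = 9 + 5*U)
Q(J) = 8 + 8*J**2 (Q(J) = 8 + 2*((J*J)*4) = 8 + 2*(J**2*4) = 8 + 2*(4*J**2) = 8 + 8*J**2)
Q(j(5, -6))*t(5, -2) = (8 + 8*(-8 - 6)**2)*(9 + 5*5) = (8 + 8*(-14)**2)*(9 + 25) = (8 + 8*196)*34 = (8 + 1568)*34 = 1576*34 = 53584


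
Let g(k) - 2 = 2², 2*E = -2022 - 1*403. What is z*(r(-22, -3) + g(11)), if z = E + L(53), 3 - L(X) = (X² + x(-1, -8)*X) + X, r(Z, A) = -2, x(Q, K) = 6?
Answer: -17558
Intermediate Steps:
E = -2425/2 (E = (-2022 - 1*403)/2 = (-2022 - 403)/2 = (½)*(-2425) = -2425/2 ≈ -1212.5)
g(k) = 6 (g(k) = 2 + 2² = 2 + 4 = 6)
L(X) = 3 - X² - 7*X (L(X) = 3 - ((X² + 6*X) + X) = 3 - (X² + 7*X) = 3 + (-X² - 7*X) = 3 - X² - 7*X)
z = -8779/2 (z = -2425/2 + (3 - 1*53² - 7*53) = -2425/2 + (3 - 1*2809 - 371) = -2425/2 + (3 - 2809 - 371) = -2425/2 - 3177 = -8779/2 ≈ -4389.5)
z*(r(-22, -3) + g(11)) = -8779*(-2 + 6)/2 = -8779/2*4 = -17558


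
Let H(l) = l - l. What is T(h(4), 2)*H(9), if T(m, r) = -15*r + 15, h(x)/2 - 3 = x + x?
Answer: 0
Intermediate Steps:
h(x) = 6 + 4*x (h(x) = 6 + 2*(x + x) = 6 + 2*(2*x) = 6 + 4*x)
H(l) = 0
T(m, r) = 15 - 15*r
T(h(4), 2)*H(9) = (15 - 15*2)*0 = (15 - 30)*0 = -15*0 = 0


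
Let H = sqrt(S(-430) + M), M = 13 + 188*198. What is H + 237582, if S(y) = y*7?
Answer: 237582 + 3*sqrt(3803) ≈ 2.3777e+5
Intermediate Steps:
M = 37237 (M = 13 + 37224 = 37237)
S(y) = 7*y
H = 3*sqrt(3803) (H = sqrt(7*(-430) + 37237) = sqrt(-3010 + 37237) = sqrt(34227) = 3*sqrt(3803) ≈ 185.01)
H + 237582 = 3*sqrt(3803) + 237582 = 237582 + 3*sqrt(3803)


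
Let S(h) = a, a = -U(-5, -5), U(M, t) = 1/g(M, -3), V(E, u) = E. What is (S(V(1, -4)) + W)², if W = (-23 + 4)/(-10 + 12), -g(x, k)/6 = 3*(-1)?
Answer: 7396/81 ≈ 91.309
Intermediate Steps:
g(x, k) = 18 (g(x, k) = -18*(-1) = -6*(-3) = 18)
W = -19/2 ≈ -9.5000
U(M, t) = 1/18
a = -1/18 (a = -1*1/18 = -1/18 ≈ -0.055556)
S(h) = -1/18
(S(V(1, -4)) + W)² = (-1/18 - 19/2)² = (-86/9)² = 7396/81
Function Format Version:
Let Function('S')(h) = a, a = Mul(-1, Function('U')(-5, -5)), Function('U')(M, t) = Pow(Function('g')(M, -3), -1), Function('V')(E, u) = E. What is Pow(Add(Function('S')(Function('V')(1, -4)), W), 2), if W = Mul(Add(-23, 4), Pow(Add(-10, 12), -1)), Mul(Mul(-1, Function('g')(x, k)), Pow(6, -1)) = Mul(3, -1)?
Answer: Rational(7396, 81) ≈ 91.309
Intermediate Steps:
Function('g')(x, k) = 18 (Function('g')(x, k) = Mul(-6, Mul(3, -1)) = Mul(-6, -3) = 18)
W = Rational(-19, 2) (W = Mul(-19, Pow(2, -1)) = Mul(-19, Rational(1, 2)) = Rational(-19, 2) ≈ -9.5000)
Function('U')(M, t) = Rational(1, 18) (Function('U')(M, t) = Pow(18, -1) = Rational(1, 18))
a = Rational(-1, 18) (a = Mul(-1, Rational(1, 18)) = Rational(-1, 18) ≈ -0.055556)
Function('S')(h) = Rational(-1, 18)
Pow(Add(Function('S')(Function('V')(1, -4)), W), 2) = Pow(Add(Rational(-1, 18), Rational(-19, 2)), 2) = Pow(Rational(-86, 9), 2) = Rational(7396, 81)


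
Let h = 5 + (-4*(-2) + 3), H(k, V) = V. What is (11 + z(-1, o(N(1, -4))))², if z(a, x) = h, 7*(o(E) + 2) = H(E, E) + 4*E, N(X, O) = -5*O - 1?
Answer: 729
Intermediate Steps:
N(X, O) = -1 - 5*O
h = 16 (h = 5 + (8 + 3) = 5 + 11 = 16)
o(E) = -2 + 5*E/7 (o(E) = -2 + (E + 4*E)/7 = -2 + (5*E)/7 = -2 + 5*E/7)
z(a, x) = 16
(11 + z(-1, o(N(1, -4))))² = (11 + 16)² = 27² = 729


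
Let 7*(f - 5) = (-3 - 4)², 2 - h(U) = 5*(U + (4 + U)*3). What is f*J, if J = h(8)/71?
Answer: -2616/71 ≈ -36.845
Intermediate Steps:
h(U) = -58 - 20*U (h(U) = 2 - 5*(U + (4 + U)*3) = 2 - 5*(U + (12 + 3*U)) = 2 - 5*(12 + 4*U) = 2 - (60 + 20*U) = 2 + (-60 - 20*U) = -58 - 20*U)
J = -218/71 (J = (-58 - 20*8)/71 = (-58 - 160)*(1/71) = -218*1/71 = -218/71 ≈ -3.0704)
f = 12 (f = 5 + (-3 - 4)²/7 = 5 + (⅐)*(-7)² = 5 + (⅐)*49 = 5 + 7 = 12)
f*J = 12*(-218/71) = -2616/71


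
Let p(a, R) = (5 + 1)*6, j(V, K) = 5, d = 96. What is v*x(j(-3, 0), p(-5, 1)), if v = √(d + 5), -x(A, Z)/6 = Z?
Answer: -216*√101 ≈ -2170.8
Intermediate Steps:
p(a, R) = 36 (p(a, R) = 6*6 = 36)
x(A, Z) = -6*Z
v = √101 (v = √(96 + 5) = √101 ≈ 10.050)
v*x(j(-3, 0), p(-5, 1)) = √101*(-6*36) = √101*(-216) = -216*√101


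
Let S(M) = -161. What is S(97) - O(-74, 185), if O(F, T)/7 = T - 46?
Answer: -1134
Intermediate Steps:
O(F, T) = -322 + 7*T (O(F, T) = 7*(T - 46) = 7*(-46 + T) = -322 + 7*T)
S(97) - O(-74, 185) = -161 - (-322 + 7*185) = -161 - (-322 + 1295) = -161 - 1*973 = -161 - 973 = -1134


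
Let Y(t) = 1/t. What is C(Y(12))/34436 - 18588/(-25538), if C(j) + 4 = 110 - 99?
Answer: 320137567/439713284 ≈ 0.72806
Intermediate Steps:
C(j) = 7 (C(j) = -4 + (110 - 99) = -4 + 11 = 7)
C(Y(12))/34436 - 18588/(-25538) = 7/34436 - 18588/(-25538) = 7*(1/34436) - 18588*(-1/25538) = 7/34436 + 9294/12769 = 320137567/439713284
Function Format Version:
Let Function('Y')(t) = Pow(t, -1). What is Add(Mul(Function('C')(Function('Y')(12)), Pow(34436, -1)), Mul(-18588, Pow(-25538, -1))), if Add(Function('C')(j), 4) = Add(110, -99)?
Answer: Rational(320137567, 439713284) ≈ 0.72806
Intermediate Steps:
Function('C')(j) = 7 (Function('C')(j) = Add(-4, Add(110, -99)) = Add(-4, 11) = 7)
Add(Mul(Function('C')(Function('Y')(12)), Pow(34436, -1)), Mul(-18588, Pow(-25538, -1))) = Add(Mul(7, Pow(34436, -1)), Mul(-18588, Pow(-25538, -1))) = Add(Mul(7, Rational(1, 34436)), Mul(-18588, Rational(-1, 25538))) = Add(Rational(7, 34436), Rational(9294, 12769)) = Rational(320137567, 439713284)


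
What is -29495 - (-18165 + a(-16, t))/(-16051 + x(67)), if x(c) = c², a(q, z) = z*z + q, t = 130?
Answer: -113674157/3854 ≈ -29495.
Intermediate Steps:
a(q, z) = q + z² (a(q, z) = z² + q = q + z²)
-29495 - (-18165 + a(-16, t))/(-16051 + x(67)) = -29495 - (-18165 + (-16 + 130²))/(-16051 + 67²) = -29495 - (-18165 + (-16 + 16900))/(-16051 + 4489) = -29495 - (-18165 + 16884)/(-11562) = -29495 - (-1281)*(-1)/11562 = -29495 - 1*427/3854 = -29495 - 427/3854 = -113674157/3854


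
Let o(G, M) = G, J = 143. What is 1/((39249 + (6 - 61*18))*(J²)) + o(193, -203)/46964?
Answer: 150592638113/36644717361252 ≈ 0.0041095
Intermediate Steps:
1/((39249 + (6 - 61*18))*(J²)) + o(193, -203)/46964 = 1/((39249 + (6 - 61*18))*(143²)) + 193/46964 = 1/((39249 + (6 - 1098))*20449) + 193*(1/46964) = (1/20449)/(39249 - 1092) + 193/46964 = (1/20449)/38157 + 193/46964 = (1/38157)*(1/20449) + 193/46964 = 1/780272493 + 193/46964 = 150592638113/36644717361252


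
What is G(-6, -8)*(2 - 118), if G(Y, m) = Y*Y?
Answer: -4176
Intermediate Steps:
G(Y, m) = Y²
G(-6, -8)*(2 - 118) = (-6)²*(2 - 118) = 36*(-116) = -4176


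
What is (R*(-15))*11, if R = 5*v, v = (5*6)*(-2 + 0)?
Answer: 49500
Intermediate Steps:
v = -60 (v = 30*(-2) = -60)
R = -300 (R = 5*(-60) = -300)
(R*(-15))*11 = -300*(-15)*11 = 4500*11 = 49500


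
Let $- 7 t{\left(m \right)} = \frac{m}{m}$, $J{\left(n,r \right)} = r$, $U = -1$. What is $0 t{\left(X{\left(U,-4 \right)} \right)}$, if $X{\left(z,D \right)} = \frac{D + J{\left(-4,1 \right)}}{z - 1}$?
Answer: $0$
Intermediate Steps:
$X{\left(z,D \right)} = \frac{1 + D}{-1 + z}$ ($X{\left(z,D \right)} = \frac{D + 1}{z - 1} = \frac{1 + D}{-1 + z}$)
$t{\left(m \right)} = - \frac{1}{7}$ ($t{\left(m \right)} = - \frac{m \frac{1}{m}}{7} = \left(- \frac{1}{7}\right) 1 = - \frac{1}{7}$)
$0 t{\left(X{\left(U,-4 \right)} \right)} = 0 \left(- \frac{1}{7}\right) = 0$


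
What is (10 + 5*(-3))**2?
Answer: 25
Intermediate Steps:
(10 + 5*(-3))**2 = (10 - 15)**2 = (-5)**2 = 25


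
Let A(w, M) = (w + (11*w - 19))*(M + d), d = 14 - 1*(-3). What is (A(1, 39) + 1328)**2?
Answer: 876096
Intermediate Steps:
d = 17 (d = 14 + 3 = 17)
A(w, M) = (-19 + 12*w)*(17 + M) (A(w, M) = (w + (11*w - 19))*(M + 17) = (w + (-19 + 11*w))*(17 + M) = (-19 + 12*w)*(17 + M))
(A(1, 39) + 1328)**2 = ((-323 - 19*39 + 204*1 + 12*39*1) + 1328)**2 = ((-323 - 741 + 204 + 468) + 1328)**2 = (-392 + 1328)**2 = 936**2 = 876096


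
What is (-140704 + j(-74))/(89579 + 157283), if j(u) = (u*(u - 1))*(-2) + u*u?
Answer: -10452/17633 ≈ -0.59275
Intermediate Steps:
j(u) = u**2 - 2*u*(-1 + u) (j(u) = (u*(-1 + u))*(-2) + u**2 = -2*u*(-1 + u) + u**2 = u**2 - 2*u*(-1 + u))
(-140704 + j(-74))/(89579 + 157283) = (-140704 - 74*(2 - 1*(-74)))/(89579 + 157283) = (-140704 - 74*(2 + 74))/246862 = (-140704 - 74*76)*(1/246862) = (-140704 - 5624)*(1/246862) = -146328*1/246862 = -10452/17633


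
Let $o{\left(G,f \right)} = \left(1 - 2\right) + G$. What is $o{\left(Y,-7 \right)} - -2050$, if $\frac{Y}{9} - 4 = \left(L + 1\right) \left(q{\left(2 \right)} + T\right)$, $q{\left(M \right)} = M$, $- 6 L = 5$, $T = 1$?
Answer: $\frac{4179}{2} \approx 2089.5$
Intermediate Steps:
$L = - \frac{5}{6}$ ($L = \left(- \frac{1}{6}\right) 5 = - \frac{5}{6} \approx -0.83333$)
$Y = \frac{81}{2}$ ($Y = 36 + 9 \left(- \frac{5}{6} + 1\right) \left(2 + 1\right) = 36 + 9 \cdot \frac{1}{6} \cdot 3 = 36 + 9 \cdot \frac{1}{2} = 36 + \frac{9}{2} = \frac{81}{2} \approx 40.5$)
$o{\left(G,f \right)} = -1 + G$
$o{\left(Y,-7 \right)} - -2050 = \left(-1 + \frac{81}{2}\right) - -2050 = \frac{79}{2} + 2050 = \frac{4179}{2}$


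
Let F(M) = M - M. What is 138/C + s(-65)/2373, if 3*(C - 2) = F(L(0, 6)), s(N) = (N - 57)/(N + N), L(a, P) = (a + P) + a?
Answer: 10642966/154245 ≈ 69.000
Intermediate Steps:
L(a, P) = P + 2*a (L(a, P) = (P + a) + a = P + 2*a)
s(N) = (-57 + N)/(2*N) (s(N) = (-57 + N)/((2*N)) = (-57 + N)*(1/(2*N)) = (-57 + N)/(2*N))
F(M) = 0
C = 2 (C = 2 + (⅓)*0 = 2 + 0 = 2)
138/C + s(-65)/2373 = 138/2 + ((½)*(-57 - 65)/(-65))/2373 = 138*(½) + ((½)*(-1/65)*(-122))*(1/2373) = 69 + (61/65)*(1/2373) = 69 + 61/154245 = 10642966/154245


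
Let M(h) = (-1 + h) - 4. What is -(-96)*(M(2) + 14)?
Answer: 1056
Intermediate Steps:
M(h) = -5 + h
-(-96)*(M(2) + 14) = -(-96)*((-5 + 2) + 14) = -(-96)*(-3 + 14) = -(-96)*11 = -1*(-1056) = 1056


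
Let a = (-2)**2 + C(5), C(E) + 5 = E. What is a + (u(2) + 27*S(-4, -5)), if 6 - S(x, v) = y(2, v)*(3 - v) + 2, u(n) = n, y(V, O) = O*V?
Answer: 2274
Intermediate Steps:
C(E) = -5 + E
S(x, v) = 4 - 2*v*(3 - v) (S(x, v) = 6 - ((v*2)*(3 - v) + 2) = 6 - ((2*v)*(3 - v) + 2) = 6 - (2*v*(3 - v) + 2) = 6 - (2 + 2*v*(3 - v)) = 6 + (-2 - 2*v*(3 - v)) = 4 - 2*v*(3 - v))
a = 4 (a = (-2)**2 + (-5 + 5) = 4 + 0 = 4)
a + (u(2) + 27*S(-4, -5)) = 4 + (2 + 27*(4 - 6*(-5) + 2*(-5)**2)) = 4 + (2 + 27*(4 + 30 + 2*25)) = 4 + (2 + 27*(4 + 30 + 50)) = 4 + (2 + 27*84) = 4 + (2 + 2268) = 4 + 2270 = 2274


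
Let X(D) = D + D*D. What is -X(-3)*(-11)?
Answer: 66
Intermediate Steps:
X(D) = D + D**2
-X(-3)*(-11) = -(-3)*(1 - 3)*(-11) = -(-3)*(-2)*(-11) = -1*6*(-11) = -6*(-11) = 66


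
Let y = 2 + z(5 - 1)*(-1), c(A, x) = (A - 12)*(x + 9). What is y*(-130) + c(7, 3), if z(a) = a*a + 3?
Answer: 2150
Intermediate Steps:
c(A, x) = (-12 + A)*(9 + x)
z(a) = 3 + a² (z(a) = a² + 3 = 3 + a²)
y = -17 (y = 2 + (3 + (5 - 1)²)*(-1) = 2 + (3 + 4²)*(-1) = 2 + (3 + 16)*(-1) = 2 + 19*(-1) = 2 - 19 = -17)
y*(-130) + c(7, 3) = -17*(-130) + (-108 - 12*3 + 9*7 + 7*3) = 2210 + (-108 - 36 + 63 + 21) = 2210 - 60 = 2150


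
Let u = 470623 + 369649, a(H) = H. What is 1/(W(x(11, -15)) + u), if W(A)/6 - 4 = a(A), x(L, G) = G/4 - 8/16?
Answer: 2/1680541 ≈ 1.1901e-6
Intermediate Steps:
x(L, G) = -1/2 + G/4 (x(L, G) = G*(1/4) - 8*1/16 = G/4 - 1/2 = -1/2 + G/4)
W(A) = 24 + 6*A
u = 840272
1/(W(x(11, -15)) + u) = 1/((24 + 6*(-1/2 + (1/4)*(-15))) + 840272) = 1/((24 + 6*(-1/2 - 15/4)) + 840272) = 1/((24 + 6*(-17/4)) + 840272) = 1/((24 - 51/2) + 840272) = 1/(-3/2 + 840272) = 1/(1680541/2) = 2/1680541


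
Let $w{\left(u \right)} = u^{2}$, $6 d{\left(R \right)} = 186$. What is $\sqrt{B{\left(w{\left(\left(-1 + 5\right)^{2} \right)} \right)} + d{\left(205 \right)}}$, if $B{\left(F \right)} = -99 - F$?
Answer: $18 i \approx 18.0 i$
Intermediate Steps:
$d{\left(R \right)} = 31$ ($d{\left(R \right)} = \frac{1}{6} \cdot 186 = 31$)
$\sqrt{B{\left(w{\left(\left(-1 + 5\right)^{2} \right)} \right)} + d{\left(205 \right)}} = \sqrt{\left(-99 - \left(\left(-1 + 5\right)^{2}\right)^{2}\right) + 31} = \sqrt{\left(-99 - \left(4^{2}\right)^{2}\right) + 31} = \sqrt{\left(-99 - 16^{2}\right) + 31} = \sqrt{\left(-99 - 256\right) + 31} = \sqrt{-355 + 31} = \sqrt{-324} = 18 i$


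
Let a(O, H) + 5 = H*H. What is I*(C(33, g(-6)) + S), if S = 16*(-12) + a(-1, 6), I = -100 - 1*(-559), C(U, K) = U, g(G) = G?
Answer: -58752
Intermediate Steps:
a(O, H) = -5 + H**2 (a(O, H) = -5 + H*H = -5 + H**2)
I = 459 (I = -100 + 559 = 459)
S = -161 (S = 16*(-12) + (-5 + 6**2) = -192 + (-5 + 36) = -192 + 31 = -161)
I*(C(33, g(-6)) + S) = 459*(33 - 161) = 459*(-128) = -58752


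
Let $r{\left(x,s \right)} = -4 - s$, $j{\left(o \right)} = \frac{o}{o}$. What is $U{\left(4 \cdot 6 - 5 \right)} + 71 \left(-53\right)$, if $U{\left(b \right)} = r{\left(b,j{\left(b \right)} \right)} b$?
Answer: $-3858$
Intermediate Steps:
$j{\left(o \right)} = 1$
$U{\left(b \right)} = - 5 b$ ($U{\left(b \right)} = \left(-4 - 1\right) b = - 5 b$)
$U{\left(4 \cdot 6 - 5 \right)} + 71 \left(-53\right) = - 5 \left(4 \cdot 6 - 5\right) + 71 \left(-53\right) = - 5 \left(24 - 5\right) - 3763 = \left(-5\right) 19 - 3763 = -95 - 3763 = -3858$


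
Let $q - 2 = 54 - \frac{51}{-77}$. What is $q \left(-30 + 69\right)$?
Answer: $\frac{170157}{77} \approx 2209.8$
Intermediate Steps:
$q = \frac{4363}{77}$ ($q = 2 + \left(54 - \frac{51}{-77}\right) = 2 + \left(54 - - \frac{51}{77}\right) = 2 + \left(54 + \frac{51}{77}\right) = 2 + \frac{4209}{77} = \frac{4363}{77} \approx 56.662$)
$q \left(-30 + 69\right) = \frac{4363 \left(-30 + 69\right)}{77} = \frac{4363}{77} \cdot 39 = \frac{170157}{77}$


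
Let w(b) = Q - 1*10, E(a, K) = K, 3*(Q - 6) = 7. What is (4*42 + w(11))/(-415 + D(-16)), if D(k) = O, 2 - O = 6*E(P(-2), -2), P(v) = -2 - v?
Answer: -499/1203 ≈ -0.41480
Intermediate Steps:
Q = 25/3 (Q = 6 + (⅓)*7 = 6 + 7/3 = 25/3 ≈ 8.3333)
O = 14 (O = 2 - 6*(-2) = 2 - 1*(-12) = 2 + 12 = 14)
D(k) = 14
w(b) = -5/3 (w(b) = 25/3 - 1*10 = 25/3 - 10 = -5/3)
(4*42 + w(11))/(-415 + D(-16)) = (4*42 - 5/3)/(-415 + 14) = (168 - 5/3)/(-401) = (499/3)*(-1/401) = -499/1203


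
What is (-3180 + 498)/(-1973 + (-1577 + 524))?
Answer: 1341/1513 ≈ 0.88632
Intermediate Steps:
(-3180 + 498)/(-1973 + (-1577 + 524)) = -2682/(-1973 - 1053) = -2682/(-3026) = -2682*(-1/3026) = 1341/1513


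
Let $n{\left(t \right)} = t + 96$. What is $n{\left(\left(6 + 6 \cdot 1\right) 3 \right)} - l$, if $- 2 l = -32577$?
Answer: $- \frac{32313}{2} \approx -16157.0$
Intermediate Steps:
$n{\left(t \right)} = 96 + t$
$l = \frac{32577}{2}$ ($l = \left(- \frac{1}{2}\right) \left(-32577\right) = \frac{32577}{2} \approx 16289.0$)
$n{\left(\left(6 + 6 \cdot 1\right) 3 \right)} - l = \left(96 + \left(6 + 6 \cdot 1\right) 3\right) - \frac{32577}{2} = \left(96 + \left(6 + 6\right) 3\right) - \frac{32577}{2} = \left(96 + 12 \cdot 3\right) - \frac{32577}{2} = \left(96 + 36\right) - \frac{32577}{2} = 132 - \frac{32577}{2} = - \frac{32313}{2}$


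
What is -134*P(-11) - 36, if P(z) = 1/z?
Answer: -262/11 ≈ -23.818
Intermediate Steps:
-134*P(-11) - 36 = -134/(-11) - 36 = -134*(-1/11) - 36 = 134/11 - 36 = -262/11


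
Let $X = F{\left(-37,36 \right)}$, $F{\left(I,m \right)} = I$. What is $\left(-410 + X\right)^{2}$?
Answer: $199809$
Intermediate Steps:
$X = -37$
$\left(-410 + X\right)^{2} = \left(-410 - 37\right)^{2} = \left(-447\right)^{2} = 199809$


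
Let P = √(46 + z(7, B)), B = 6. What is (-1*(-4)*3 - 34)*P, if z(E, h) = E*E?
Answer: -22*√95 ≈ -214.43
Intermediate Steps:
z(E, h) = E²
P = √95 (P = √(46 + 7²) = √(46 + 49) = √95 ≈ 9.7468)
(-1*(-4)*3 - 34)*P = (-1*(-4)*3 - 34)*√95 = (4*3 - 34)*√95 = (12 - 34)*√95 = -22*√95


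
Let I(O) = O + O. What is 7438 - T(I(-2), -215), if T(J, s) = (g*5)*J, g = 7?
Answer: 7578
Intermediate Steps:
I(O) = 2*O
T(J, s) = 35*J (T(J, s) = (7*5)*J = 35*J)
7438 - T(I(-2), -215) = 7438 - 35*2*(-2) = 7438 - 35*(-4) = 7438 - 1*(-140) = 7438 + 140 = 7578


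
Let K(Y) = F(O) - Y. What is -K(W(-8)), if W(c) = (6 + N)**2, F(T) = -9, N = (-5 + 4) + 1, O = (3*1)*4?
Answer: 45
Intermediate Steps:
O = 12 (O = 3*4 = 12)
N = 0 (N = -1 + 1 = 0)
W(c) = 36 (W(c) = (6 + 0)**2 = 6**2 = 36)
K(Y) = -9 - Y
-K(W(-8)) = -(-9 - 1*36) = -(-9 - 36) = -1*(-45) = 45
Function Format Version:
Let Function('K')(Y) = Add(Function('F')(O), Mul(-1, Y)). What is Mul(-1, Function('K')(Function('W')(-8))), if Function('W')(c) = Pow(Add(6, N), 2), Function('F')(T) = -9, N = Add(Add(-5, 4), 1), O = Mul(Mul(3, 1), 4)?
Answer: 45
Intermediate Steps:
O = 12 (O = Mul(3, 4) = 12)
N = 0 (N = Add(-1, 1) = 0)
Function('W')(c) = 36 (Function('W')(c) = Pow(Add(6, 0), 2) = Pow(6, 2) = 36)
Function('K')(Y) = Add(-9, Mul(-1, Y))
Mul(-1, Function('K')(Function('W')(-8))) = Mul(-1, Add(-9, Mul(-1, 36))) = Mul(-1, Add(-9, -36)) = Mul(-1, -45) = 45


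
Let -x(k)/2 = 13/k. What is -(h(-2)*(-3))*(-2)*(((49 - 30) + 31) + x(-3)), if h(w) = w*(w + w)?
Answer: -2816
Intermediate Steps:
x(k) = -26/k
h(w) = 2*w² (h(w) = w*(2*w) = 2*w²)
-(h(-2)*(-3))*(-2)*(((49 - 30) + 31) + x(-3)) = -((2*(-2)²)*(-3))*(-2)*(((49 - 30) + 31) - 26/(-3)) = -((2*4)*(-3))*(-2)*((19 + 31) - 26*(-⅓)) = -(8*(-3))*(-2)*(50 + 26/3) = -(-24*(-2))*176/3 = -48*176/3 = -1*2816 = -2816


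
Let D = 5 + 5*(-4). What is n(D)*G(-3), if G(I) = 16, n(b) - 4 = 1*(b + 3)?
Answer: -128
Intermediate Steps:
D = -15 (D = 5 - 20 = -15)
n(b) = 7 + b (n(b) = 4 + 1*(b + 3) = 4 + 1*(3 + b) = 4 + (3 + b) = 7 + b)
n(D)*G(-3) = (7 - 15)*16 = -8*16 = -128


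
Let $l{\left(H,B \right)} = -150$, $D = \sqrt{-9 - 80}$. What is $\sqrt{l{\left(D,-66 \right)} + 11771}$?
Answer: $\sqrt{11621} \approx 107.8$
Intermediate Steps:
$D = i \sqrt{89}$ ($D = \sqrt{-89} = i \sqrt{89} \approx 9.434 i$)
$\sqrt{l{\left(D,-66 \right)} + 11771} = \sqrt{-150 + 11771} = \sqrt{11621}$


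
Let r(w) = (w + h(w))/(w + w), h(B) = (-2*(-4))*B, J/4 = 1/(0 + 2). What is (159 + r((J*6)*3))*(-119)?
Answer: -38913/2 ≈ -19457.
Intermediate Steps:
J = 2 (J = 4/(0 + 2) = 4/2 = 4*(½) = 2)
h(B) = 8*B
r(w) = 9/2 (r(w) = (w + 8*w)/(w + w) = (9*w)/((2*w)) = (9*w)*(1/(2*w)) = 9/2)
(159 + r((J*6)*3))*(-119) = (159 + 9/2)*(-119) = (327/2)*(-119) = -38913/2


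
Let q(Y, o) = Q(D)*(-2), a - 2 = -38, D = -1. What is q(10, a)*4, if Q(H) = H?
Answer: 8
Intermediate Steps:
a = -36 (a = 2 - 38 = -36)
q(Y, o) = 2 (q(Y, o) = -1*(-2) = 2)
q(10, a)*4 = 2*4 = 8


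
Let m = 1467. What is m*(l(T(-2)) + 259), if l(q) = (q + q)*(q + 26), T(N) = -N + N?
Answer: 379953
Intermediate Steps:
T(N) = 0
l(q) = 2*q*(26 + q) (l(q) = (2*q)*(26 + q) = 2*q*(26 + q))
m*(l(T(-2)) + 259) = 1467*(2*0*(26 + 0) + 259) = 1467*(2*0*26 + 259) = 1467*(0 + 259) = 1467*259 = 379953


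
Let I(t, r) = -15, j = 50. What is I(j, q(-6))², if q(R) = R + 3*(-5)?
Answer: 225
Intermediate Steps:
q(R) = -15 + R (q(R) = R - 15 = -15 + R)
I(j, q(-6))² = (-15)² = 225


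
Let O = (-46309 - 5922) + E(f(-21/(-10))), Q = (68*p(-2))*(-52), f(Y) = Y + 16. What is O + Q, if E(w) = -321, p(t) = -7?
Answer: -27800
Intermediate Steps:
f(Y) = 16 + Y
Q = 24752 (Q = (68*(-7))*(-52) = -476*(-52) = 24752)
O = -52552 (O = (-46309 - 5922) - 321 = -52231 - 321 = -52552)
O + Q = -52552 + 24752 = -27800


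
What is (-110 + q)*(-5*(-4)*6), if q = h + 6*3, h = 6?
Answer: -10320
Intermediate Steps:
q = 24 (q = 6 + 6*3 = 6 + 18 = 24)
(-110 + q)*(-5*(-4)*6) = (-110 + 24)*(-5*(-4)*6) = -1720*6 = -86*120 = -10320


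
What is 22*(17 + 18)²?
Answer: 26950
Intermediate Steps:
22*(17 + 18)² = 22*35² = 22*1225 = 26950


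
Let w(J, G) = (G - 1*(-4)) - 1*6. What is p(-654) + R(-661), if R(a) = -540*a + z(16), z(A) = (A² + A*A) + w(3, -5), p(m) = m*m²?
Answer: -279368819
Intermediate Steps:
w(J, G) = -2 + G (w(J, G) = (G + 4) - 6 = (4 + G) - 6 = -2 + G)
p(m) = m³
z(A) = -7 + 2*A² (z(A) = (A² + A*A) + (-2 - 5) = (A² + A²) - 7 = 2*A² - 7 = -7 + 2*A²)
R(a) = 505 - 540*a (R(a) = -540*a + (-7 + 2*16²) = -540*a + (-7 + 2*256) = -540*a + (-7 + 512) = -540*a + 505 = 505 - 540*a)
p(-654) + R(-661) = (-654)³ + (505 - 540*(-661)) = -279726264 + (505 + 356940) = -279726264 + 357445 = -279368819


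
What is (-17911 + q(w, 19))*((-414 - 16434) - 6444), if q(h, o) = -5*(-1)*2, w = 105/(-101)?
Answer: 416950092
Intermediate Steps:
w = -105/101 (w = 105*(-1/101) = -105/101 ≈ -1.0396)
q(h, o) = 10 (q(h, o) = 5*2 = 10)
(-17911 + q(w, 19))*((-414 - 16434) - 6444) = (-17911 + 10)*((-414 - 16434) - 6444) = -17901*(-16848 - 6444) = -17901*(-23292) = 416950092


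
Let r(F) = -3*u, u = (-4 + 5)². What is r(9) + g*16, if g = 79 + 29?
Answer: 1725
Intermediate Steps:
u = 1 (u = 1² = 1)
r(F) = -3 (r(F) = -3*1 = -3)
g = 108
r(9) + g*16 = -3 + 108*16 = -3 + 1728 = 1725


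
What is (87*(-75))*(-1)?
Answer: 6525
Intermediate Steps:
(87*(-75))*(-1) = -6525*(-1) = 6525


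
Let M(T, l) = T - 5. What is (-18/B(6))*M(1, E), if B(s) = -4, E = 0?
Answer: -18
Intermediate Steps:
M(T, l) = -5 + T
(-18/B(6))*M(1, E) = (-18/(-4))*(-5 + 1) = -1/4*(-18)*(-4) = (9/2)*(-4) = -18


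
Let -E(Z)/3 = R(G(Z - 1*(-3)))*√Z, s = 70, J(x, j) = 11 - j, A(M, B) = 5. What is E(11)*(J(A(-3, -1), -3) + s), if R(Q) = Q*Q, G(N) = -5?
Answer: -6300*√11 ≈ -20895.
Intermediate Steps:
R(Q) = Q²
E(Z) = -75*√Z (E(Z) = -3*(-5)²*√Z = -75*√Z)
E(11)*(J(A(-3, -1), -3) + s) = (-75*√11)*((11 - 1*(-3)) + 70) = (-75*√11)*((11 + 3) + 70) = (-75*√11)*(14 + 70) = -75*√11*84 = -6300*√11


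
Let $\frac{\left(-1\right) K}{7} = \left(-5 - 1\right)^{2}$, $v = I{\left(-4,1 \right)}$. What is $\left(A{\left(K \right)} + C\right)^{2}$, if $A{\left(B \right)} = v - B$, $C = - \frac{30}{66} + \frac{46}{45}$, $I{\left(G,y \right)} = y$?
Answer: $\frac{15754266256}{245025} \approx 64297.0$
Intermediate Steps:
$v = 1$
$C = \frac{281}{495}$ ($C = \left(-30\right) \frac{1}{66} + 46 \cdot \frac{1}{45} = - \frac{5}{11} + \frac{46}{45} = \frac{281}{495} \approx 0.56768$)
$K = -252$ ($K = - 7 \left(-5 - 1\right)^{2} = - 7 \left(-6\right)^{2} = \left(-7\right) 36 = -252$)
$A{\left(B \right)} = 1 - B$
$\left(A{\left(K \right)} + C\right)^{2} = \left(\left(1 - -252\right) + \frac{281}{495}\right)^{2} = \left(\left(1 + 252\right) + \frac{281}{495}\right)^{2} = \left(253 + \frac{281}{495}\right)^{2} = \left(\frac{125516}{495}\right)^{2} = \frac{15754266256}{245025}$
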